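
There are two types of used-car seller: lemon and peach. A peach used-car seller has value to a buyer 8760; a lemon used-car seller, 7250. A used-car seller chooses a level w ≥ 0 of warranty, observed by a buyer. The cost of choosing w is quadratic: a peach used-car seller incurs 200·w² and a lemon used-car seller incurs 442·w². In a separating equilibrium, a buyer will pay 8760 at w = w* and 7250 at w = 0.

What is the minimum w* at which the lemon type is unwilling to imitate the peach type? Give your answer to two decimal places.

1.85

The lemon type at w = 0 receives 7250; imitating at w* yields 8760 − 442·w*².
Indifference: 7250 = 8760 − 442·w*², so w*² = (8760 − 7250) / 442 ≈ 3.4163.
w* = √3.4163 ≈ 1.85.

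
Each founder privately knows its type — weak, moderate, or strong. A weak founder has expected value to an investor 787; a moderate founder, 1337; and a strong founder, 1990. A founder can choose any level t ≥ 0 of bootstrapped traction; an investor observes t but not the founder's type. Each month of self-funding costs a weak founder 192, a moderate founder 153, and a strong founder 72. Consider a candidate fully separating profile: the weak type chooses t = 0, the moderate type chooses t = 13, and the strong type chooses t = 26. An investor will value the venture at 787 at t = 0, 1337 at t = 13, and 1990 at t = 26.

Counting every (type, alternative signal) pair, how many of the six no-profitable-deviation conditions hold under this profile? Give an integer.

Strong (own payoff 1990 − 72×26 = 118): to t=0 gives 787 → profitable ✗; to t=13 gives 1337 − 72×13 = 401 → profitable ✗.
Moderate (own payoff 1337 − 153×13 = -652): to t=0 gives 787 → profitable ✗; to t=26 gives 1990 − 153×26 = -1988 → no gain ✓.
Weak (own payoff 787): to t=13 gives 1337 − 192×13 = -1159 → no gain ✓; to t=26 gives 1990 − 192×26 = -3002 → no gain ✓.
3 of the 6 constraints hold; not an equilibrium.

3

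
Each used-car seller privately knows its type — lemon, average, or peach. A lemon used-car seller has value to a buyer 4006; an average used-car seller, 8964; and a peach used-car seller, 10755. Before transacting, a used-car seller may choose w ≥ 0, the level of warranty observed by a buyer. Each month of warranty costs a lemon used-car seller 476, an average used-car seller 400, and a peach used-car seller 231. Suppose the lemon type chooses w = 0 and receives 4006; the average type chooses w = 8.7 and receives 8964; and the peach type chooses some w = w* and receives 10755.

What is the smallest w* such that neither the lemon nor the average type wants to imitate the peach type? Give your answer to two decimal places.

14.18

Average type (on-path payoff 8964 − 400×8.7 = 5484) won't mimic when 5484 ≥ 10755 − 400·w*, i.e. w* ≥ 13.18.
Lemon type (on-path payoff 4006) won't mimic when 4006 ≥ 10755 − 476·w*, i.e. w* ≥ 14.18.
Both must hold, so w* = max(14.18, 13.18) = 14.18. The lemon type's constraint binds.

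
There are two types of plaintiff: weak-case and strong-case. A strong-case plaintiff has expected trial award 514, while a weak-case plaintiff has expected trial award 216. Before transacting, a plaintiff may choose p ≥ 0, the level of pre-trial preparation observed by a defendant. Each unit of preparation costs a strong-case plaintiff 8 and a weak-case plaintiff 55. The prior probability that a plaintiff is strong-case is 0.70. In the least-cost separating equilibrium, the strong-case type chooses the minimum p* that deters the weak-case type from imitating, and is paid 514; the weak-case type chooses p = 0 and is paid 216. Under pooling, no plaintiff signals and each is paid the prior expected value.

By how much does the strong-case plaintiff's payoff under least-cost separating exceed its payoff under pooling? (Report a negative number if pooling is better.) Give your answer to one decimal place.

46.1

Least-cost separating signal: p* solves 216 = 514 − 55·p*, so p* = (514 − 216)/55 ≈ 5.4182.
Strong-case type's separating payoff: 514 − 8 × p* = 514 − 8 × (514 − 216)/55 = 514 − 2384/55 ≈ 470.655.
Pooling payoff: 0.70 × 514 + 0.30 × 216 = 424.6.
Difference: 470.655 − 424.6 = 46.055, i.e. 46.1 to one decimal place.
The strong-case type prefers to separate.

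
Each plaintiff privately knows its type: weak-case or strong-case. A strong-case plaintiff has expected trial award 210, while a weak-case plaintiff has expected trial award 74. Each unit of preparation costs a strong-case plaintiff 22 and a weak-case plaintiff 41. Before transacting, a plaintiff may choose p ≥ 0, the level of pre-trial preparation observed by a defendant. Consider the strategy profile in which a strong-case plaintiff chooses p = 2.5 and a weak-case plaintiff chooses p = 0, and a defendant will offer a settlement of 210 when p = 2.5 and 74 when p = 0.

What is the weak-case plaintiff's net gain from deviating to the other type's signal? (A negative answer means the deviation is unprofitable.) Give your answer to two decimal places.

Playing p = 0 the weak-case plaintiff receives 74.
Deviating to p = 2.5 brings payment 210 at cost 41 × 2.5 = 102.5, netting 107.5.
Gain from deviating: 107.5 − 74 = 33.50.
The gain is positive, so the weak-case type's incentive-compatibility constraint is violated — this profile is not a separating equilibrium.

33.50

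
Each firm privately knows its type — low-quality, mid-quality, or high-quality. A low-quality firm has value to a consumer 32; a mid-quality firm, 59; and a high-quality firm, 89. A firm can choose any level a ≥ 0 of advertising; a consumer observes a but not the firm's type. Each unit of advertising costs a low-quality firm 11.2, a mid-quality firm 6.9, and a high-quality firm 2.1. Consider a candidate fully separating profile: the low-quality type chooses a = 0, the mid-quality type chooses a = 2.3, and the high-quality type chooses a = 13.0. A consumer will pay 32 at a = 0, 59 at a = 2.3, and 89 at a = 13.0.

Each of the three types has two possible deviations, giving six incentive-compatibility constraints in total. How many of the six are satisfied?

5

High-quality (own payoff 89 − 2.1×13.0 = 61.7): to a=0 gives 32 → no gain ✓; to a=2.3 gives 59 − 2.1×2.3 = 54.17 → no gain ✓.
Low-quality (own payoff 32): to a=2.3 gives 59 − 11.2×2.3 = 33.24 → profitable ✗; to a=13.0 gives 89 − 11.2×13.0 = -56.6 → no gain ✓.
Mid-quality (own payoff 59 − 6.9×2.3 = 43.13): to a=0 gives 32 → no gain ✓; to a=13.0 gives 89 − 6.9×13.0 = -0.7 → no gain ✓.
5 of the 6 constraints hold; not an equilibrium.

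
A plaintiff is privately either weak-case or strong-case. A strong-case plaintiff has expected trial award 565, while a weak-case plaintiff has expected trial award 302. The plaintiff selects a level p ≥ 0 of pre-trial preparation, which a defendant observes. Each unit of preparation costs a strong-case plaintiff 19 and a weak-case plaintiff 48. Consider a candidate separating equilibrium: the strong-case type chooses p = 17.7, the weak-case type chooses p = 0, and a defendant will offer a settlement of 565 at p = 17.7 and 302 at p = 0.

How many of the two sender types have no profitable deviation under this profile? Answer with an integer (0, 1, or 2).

Strong-case type: signal → 565 − 19 × 17.7 = 228.7; deviate to 0 → 302. IC fails (228.7 < 302).
Weak-case type: stay at 0 → 302; mimic → 565 − 48 × 17.7 = -284.6. IC holds (302 ≥ -284.6).
1 of 2 constraints hold, so this profile is not an equilibrium.

1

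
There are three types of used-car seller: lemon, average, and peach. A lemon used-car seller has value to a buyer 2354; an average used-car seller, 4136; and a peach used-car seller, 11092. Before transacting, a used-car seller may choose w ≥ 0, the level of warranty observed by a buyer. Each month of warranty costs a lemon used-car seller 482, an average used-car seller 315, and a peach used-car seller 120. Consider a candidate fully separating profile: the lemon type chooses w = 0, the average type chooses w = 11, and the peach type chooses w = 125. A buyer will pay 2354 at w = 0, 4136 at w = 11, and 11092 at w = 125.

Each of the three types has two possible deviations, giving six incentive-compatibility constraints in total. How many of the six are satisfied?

3

Lemon (own payoff 2354): to w=11 gives 4136 − 482×11 = -1166 → no gain ✓; to w=125 gives 11092 − 482×125 = -49158 → no gain ✓.
Peach (own payoff 11092 − 120×125 = -3908): to w=0 gives 2354 → profitable ✗; to w=11 gives 4136 − 120×11 = 2816 → profitable ✗.
Average (own payoff 4136 − 315×11 = 671): to w=0 gives 2354 → profitable ✗; to w=125 gives 11092 − 315×125 = -28283 → no gain ✓.
3 of the 6 constraints hold; not an equilibrium.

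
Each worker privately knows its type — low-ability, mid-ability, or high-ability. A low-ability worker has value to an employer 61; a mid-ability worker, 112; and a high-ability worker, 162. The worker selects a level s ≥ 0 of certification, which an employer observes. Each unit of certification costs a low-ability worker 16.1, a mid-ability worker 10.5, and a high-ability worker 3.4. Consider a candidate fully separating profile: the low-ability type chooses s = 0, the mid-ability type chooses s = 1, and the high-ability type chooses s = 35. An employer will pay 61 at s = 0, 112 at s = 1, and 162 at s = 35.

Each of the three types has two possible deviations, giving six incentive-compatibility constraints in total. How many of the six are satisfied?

Low-ability (own payoff 61): to s=1 gives 112 − 16.1×1 = 95.9 → profitable ✗; to s=35 gives 162 − 16.1×35 = -401.5 → no gain ✓.
Mid-ability (own payoff 112 − 10.5×1 = 101.5): to s=0 gives 61 → no gain ✓; to s=35 gives 162 − 10.5×35 = -205.5 → no gain ✓.
High-ability (own payoff 162 − 3.4×35 = 43): to s=0 gives 61 → profitable ✗; to s=1 gives 112 − 3.4×1 = 108.6 → profitable ✗.
3 of the 6 constraints hold; not an equilibrium.

3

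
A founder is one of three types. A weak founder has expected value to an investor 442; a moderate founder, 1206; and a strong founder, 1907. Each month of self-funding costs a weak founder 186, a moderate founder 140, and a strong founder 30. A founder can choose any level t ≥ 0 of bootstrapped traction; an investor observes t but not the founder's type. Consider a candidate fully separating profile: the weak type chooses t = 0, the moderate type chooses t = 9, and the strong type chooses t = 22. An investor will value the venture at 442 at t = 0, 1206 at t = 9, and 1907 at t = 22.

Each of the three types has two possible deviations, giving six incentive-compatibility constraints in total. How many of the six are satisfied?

Weak (own payoff 442): to t=9 gives 1206 − 186×9 = -468 → no gain ✓; to t=22 gives 1907 − 186×22 = -2185 → no gain ✓.
Strong (own payoff 1907 − 30×22 = 1247): to t=0 gives 442 → no gain ✓; to t=9 gives 1206 − 30×9 = 936 → no gain ✓.
Moderate (own payoff 1206 − 140×9 = -54): to t=0 gives 442 → profitable ✗; to t=22 gives 1907 − 140×22 = -1173 → no gain ✓.
5 of the 6 constraints hold; not an equilibrium.

5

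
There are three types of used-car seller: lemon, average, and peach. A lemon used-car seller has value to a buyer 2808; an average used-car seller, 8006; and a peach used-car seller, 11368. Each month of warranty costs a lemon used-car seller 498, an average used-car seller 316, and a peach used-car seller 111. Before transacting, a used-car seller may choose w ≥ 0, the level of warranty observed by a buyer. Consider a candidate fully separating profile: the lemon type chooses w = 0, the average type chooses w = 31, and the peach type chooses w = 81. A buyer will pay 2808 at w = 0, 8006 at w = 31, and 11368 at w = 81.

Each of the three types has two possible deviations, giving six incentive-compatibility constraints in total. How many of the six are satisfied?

Peach (own payoff 11368 − 111×81 = 2377): to w=0 gives 2808 → profitable ✗; to w=31 gives 8006 − 111×31 = 4565 → profitable ✗.
Lemon (own payoff 2808): to w=31 gives 8006 − 498×31 = -7432 → no gain ✓; to w=81 gives 11368 − 498×81 = -28970 → no gain ✓.
Average (own payoff 8006 − 316×31 = -1790): to w=0 gives 2808 → profitable ✗; to w=81 gives 11368 − 316×81 = -14228 → no gain ✓.
3 of the 6 constraints hold; not an equilibrium.

3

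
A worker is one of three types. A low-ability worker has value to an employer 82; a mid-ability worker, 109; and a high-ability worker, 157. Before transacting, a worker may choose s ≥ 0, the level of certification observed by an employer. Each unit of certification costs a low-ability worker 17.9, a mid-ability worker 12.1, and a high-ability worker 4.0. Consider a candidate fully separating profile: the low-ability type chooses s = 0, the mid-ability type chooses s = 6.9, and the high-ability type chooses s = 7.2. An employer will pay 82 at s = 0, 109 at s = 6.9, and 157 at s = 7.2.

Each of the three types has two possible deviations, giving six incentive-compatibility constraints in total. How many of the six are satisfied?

High-ability (own payoff 157 − 4.0×7.2 = 128.2): to s=0 gives 82 → no gain ✓; to s=6.9 gives 109 − 4.0×6.9 = 81.4 → no gain ✓.
Low-ability (own payoff 82): to s=6.9 gives 109 − 17.9×6.9 = -14.51 → no gain ✓; to s=7.2 gives 157 − 17.9×7.2 = 28.12 → no gain ✓.
Mid-ability (own payoff 109 − 12.1×6.9 = 25.51): to s=0 gives 82 → profitable ✗; to s=7.2 gives 157 − 12.1×7.2 = 69.88 → profitable ✗.
4 of the 6 constraints hold; not an equilibrium.

4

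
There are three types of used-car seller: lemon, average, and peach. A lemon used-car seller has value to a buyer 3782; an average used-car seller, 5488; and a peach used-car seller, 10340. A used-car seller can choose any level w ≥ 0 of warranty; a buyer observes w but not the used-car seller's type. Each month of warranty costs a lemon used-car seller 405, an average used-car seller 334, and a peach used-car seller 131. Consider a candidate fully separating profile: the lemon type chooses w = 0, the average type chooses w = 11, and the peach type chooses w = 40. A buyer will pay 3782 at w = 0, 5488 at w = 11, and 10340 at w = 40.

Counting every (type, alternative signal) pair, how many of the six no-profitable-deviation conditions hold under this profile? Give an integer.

Peach (own payoff 10340 − 131×40 = 5100): to w=0 gives 3782 → no gain ✓; to w=11 gives 5488 − 131×11 = 4047 → no gain ✓.
Lemon (own payoff 3782): to w=11 gives 5488 − 405×11 = 1033 → no gain ✓; to w=40 gives 10340 − 405×40 = -5860 → no gain ✓.
Average (own payoff 5488 − 334×11 = 1814): to w=0 gives 3782 → profitable ✗; to w=40 gives 10340 − 334×40 = -3020 → no gain ✓.
5 of the 6 constraints hold; not an equilibrium.

5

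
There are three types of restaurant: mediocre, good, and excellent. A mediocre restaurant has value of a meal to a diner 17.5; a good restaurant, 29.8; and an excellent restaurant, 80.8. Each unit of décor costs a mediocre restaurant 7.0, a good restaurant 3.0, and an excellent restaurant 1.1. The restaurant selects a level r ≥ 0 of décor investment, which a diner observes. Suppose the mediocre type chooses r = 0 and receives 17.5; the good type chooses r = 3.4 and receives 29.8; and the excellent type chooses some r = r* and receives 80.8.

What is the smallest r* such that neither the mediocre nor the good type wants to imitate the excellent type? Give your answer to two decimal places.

Mediocre type (on-path payoff 17.5) won't mimic when 17.5 ≥ 80.8 − 7.0·r*, i.e. r* ≥ 9.04.
Good type (on-path payoff 29.8 − 3.0×3.4 = 19.6) won't mimic when 19.6 ≥ 80.8 − 3.0·r*, i.e. r* ≥ 20.40.
Both must hold, so r* = max(9.04, 20.40) = 20.40. The good type's constraint binds.

20.40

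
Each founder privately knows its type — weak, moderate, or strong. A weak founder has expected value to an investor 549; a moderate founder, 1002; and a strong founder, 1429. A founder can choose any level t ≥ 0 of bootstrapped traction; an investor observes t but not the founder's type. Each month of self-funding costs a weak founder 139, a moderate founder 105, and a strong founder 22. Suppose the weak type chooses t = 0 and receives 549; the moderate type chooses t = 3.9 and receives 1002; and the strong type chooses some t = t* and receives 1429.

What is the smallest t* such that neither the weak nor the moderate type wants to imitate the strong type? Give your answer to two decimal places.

7.97

Weak type (on-path payoff 549) won't mimic when 549 ≥ 1429 − 139·t*, i.e. t* ≥ 6.33.
Moderate type (on-path payoff 1002 − 105×3.9 = 592.5) won't mimic when 592.5 ≥ 1429 − 105·t*, i.e. t* ≥ 7.97.
Both must hold, so t* = max(6.33, 7.97) = 7.97. The moderate type's constraint binds.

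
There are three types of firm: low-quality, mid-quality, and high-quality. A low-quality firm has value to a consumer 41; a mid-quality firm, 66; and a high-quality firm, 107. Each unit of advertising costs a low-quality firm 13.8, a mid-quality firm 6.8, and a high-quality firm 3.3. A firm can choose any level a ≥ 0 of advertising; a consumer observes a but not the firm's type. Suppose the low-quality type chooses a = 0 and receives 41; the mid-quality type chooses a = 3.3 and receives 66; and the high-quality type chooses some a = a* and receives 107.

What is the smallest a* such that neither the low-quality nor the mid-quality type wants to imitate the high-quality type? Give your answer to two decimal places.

Mid-quality type (on-path payoff 66 − 6.8×3.3 = 43.56) won't mimic when 43.56 ≥ 107 − 6.8·a*, i.e. a* ≥ 9.33.
Low-quality type (on-path payoff 41) won't mimic when 41 ≥ 107 − 13.8·a*, i.e. a* ≥ 4.78.
Both must hold, so a* = max(4.78, 9.33) = 9.33. The mid-quality type's constraint binds.

9.33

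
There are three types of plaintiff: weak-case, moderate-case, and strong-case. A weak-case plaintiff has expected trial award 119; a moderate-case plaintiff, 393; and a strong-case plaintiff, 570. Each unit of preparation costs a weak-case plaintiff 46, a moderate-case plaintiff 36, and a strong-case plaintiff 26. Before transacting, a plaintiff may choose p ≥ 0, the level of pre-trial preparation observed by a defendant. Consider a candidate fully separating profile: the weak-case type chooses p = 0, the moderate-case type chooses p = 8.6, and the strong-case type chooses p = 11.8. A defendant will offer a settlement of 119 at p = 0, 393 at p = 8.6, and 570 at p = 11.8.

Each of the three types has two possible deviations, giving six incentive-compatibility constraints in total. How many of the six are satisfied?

4

Strong-case (own payoff 570 − 26×11.8 = 263.2): to p=0 gives 119 → no gain ✓; to p=8.6 gives 393 − 26×8.6 = 169.4 → no gain ✓.
Moderate-case (own payoff 393 − 36×8.6 = 83.4): to p=0 gives 119 → profitable ✗; to p=11.8 gives 570 − 36×11.8 = 145.2 → profitable ✗.
Weak-case (own payoff 119): to p=8.6 gives 393 − 46×8.6 = -2.6 → no gain ✓; to p=11.8 gives 570 − 46×11.8 = 27.2 → no gain ✓.
4 of the 6 constraints hold; not an equilibrium.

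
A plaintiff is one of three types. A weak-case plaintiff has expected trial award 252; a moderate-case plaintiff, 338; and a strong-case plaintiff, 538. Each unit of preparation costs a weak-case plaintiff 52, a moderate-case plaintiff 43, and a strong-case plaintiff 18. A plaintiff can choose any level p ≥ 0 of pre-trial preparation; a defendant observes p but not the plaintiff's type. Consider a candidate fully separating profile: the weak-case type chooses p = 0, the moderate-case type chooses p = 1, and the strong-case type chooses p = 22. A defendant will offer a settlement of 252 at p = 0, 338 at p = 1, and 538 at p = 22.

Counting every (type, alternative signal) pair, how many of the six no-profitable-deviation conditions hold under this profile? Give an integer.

3

Moderate-case (own payoff 338 − 43×1 = 295): to p=0 gives 252 → no gain ✓; to p=22 gives 538 − 43×22 = -408 → no gain ✓.
Weak-case (own payoff 252): to p=1 gives 338 − 52×1 = 286 → profitable ✗; to p=22 gives 538 − 52×22 = -606 → no gain ✓.
Strong-case (own payoff 538 − 18×22 = 142): to p=0 gives 252 → profitable ✗; to p=1 gives 338 − 18×1 = 320 → profitable ✗.
3 of the 6 constraints hold; not an equilibrium.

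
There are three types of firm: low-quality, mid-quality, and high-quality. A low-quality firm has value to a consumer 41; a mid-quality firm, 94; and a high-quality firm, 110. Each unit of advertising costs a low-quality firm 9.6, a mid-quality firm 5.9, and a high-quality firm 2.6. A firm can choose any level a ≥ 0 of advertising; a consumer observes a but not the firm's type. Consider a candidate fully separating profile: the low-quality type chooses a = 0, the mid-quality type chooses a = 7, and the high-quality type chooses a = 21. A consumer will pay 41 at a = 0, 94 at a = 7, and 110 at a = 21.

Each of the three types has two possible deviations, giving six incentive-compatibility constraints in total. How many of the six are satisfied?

5

Low-quality (own payoff 41): to a=7 gives 94 − 9.6×7 = 26.8 → no gain ✓; to a=21 gives 110 − 9.6×21 = -91.6 → no gain ✓.
High-quality (own payoff 110 − 2.6×21 = 55.4): to a=0 gives 41 → no gain ✓; to a=7 gives 94 − 2.6×7 = 75.8 → profitable ✗.
Mid-quality (own payoff 94 − 5.9×7 = 52.7): to a=0 gives 41 → no gain ✓; to a=21 gives 110 − 5.9×21 = -13.9 → no gain ✓.
5 of the 6 constraints hold; not an equilibrium.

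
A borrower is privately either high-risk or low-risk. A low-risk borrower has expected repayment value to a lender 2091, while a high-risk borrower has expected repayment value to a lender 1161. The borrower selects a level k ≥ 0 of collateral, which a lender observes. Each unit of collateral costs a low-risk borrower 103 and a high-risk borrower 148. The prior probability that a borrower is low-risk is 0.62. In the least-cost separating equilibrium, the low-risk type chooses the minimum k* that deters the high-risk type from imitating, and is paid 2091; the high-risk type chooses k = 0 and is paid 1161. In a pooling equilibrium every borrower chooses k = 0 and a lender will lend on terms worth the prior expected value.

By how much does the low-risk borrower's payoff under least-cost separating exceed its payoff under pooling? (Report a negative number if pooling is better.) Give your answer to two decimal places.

Least-cost separating signal: k* solves 1161 = 2091 − 148·k*, so k* = (2091 − 1161)/148 ≈ 6.2838.
Low-risk type's separating payoff: 2091 − 103 × k* = 2091 − 103 × (2091 − 1161)/148 = 2091 − 95790/148 ≈ 1443.7703.
Pooling payoff: 0.62 × 2091 + 0.38 × 1161 = 1737.6.
Difference: 1443.7703 − 1737.6 = -293.8297, i.e. -293.83 to two decimal places.
The low-risk type would prefer the pooling outcome.

-293.83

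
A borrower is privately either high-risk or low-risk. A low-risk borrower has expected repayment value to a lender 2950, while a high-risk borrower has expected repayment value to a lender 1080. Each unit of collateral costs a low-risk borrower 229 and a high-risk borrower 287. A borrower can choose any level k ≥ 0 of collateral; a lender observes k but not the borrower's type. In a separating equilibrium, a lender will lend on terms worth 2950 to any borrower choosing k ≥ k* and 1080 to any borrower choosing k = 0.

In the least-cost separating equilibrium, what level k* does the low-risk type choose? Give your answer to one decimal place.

A high-risk borrower choosing k = 0 receives 1080.
Imitating at k* instead would pay 2950 at cost 287·k*, netting 2950 − 287·k*.
Indifference: 1080 = 2950 − 287·k*, so k* = (2950 − 1080) / 287 ≈ 6.5.
At k* the high-risk type's incentive constraint just binds; the low-risk type strictly prefers k* since its per-unit cost is lower.

6.5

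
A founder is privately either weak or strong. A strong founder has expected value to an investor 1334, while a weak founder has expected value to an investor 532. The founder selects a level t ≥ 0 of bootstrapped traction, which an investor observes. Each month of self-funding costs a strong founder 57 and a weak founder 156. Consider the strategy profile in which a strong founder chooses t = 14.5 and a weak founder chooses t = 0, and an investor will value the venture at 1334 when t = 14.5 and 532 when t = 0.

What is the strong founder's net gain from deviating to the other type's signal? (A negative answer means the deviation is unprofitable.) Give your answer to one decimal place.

Playing t = 14.5 the strong founder receives 1334 − 57 × 14.5 = 507.5.
Deviating to t = 0 yields 532 instead.
Gain from deviating: 532 − 507.5 = 24.5.
The gain is positive, so the strong type's incentive-compatibility constraint is violated — this profile is not a separating equilibrium.

24.5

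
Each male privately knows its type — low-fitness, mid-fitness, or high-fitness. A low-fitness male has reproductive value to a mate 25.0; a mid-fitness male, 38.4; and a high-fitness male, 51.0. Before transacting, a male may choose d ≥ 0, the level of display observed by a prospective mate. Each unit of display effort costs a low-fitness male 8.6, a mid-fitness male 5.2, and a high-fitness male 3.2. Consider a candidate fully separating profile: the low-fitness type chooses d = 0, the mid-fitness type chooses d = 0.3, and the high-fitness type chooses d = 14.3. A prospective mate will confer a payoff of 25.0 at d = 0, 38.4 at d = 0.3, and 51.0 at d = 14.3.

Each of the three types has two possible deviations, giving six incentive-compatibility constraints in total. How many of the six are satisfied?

High-fitness (own payoff 51.0 − 3.2×14.3 = 5.24): to d=0 gives 25.0 → profitable ✗; to d=0.3 gives 38.4 − 3.2×0.3 = 37.44 → profitable ✗.
Mid-fitness (own payoff 38.4 − 5.2×0.3 = 36.84): to d=0 gives 25.0 → no gain ✓; to d=14.3 gives 51.0 − 5.2×14.3 = -23.36 → no gain ✓.
Low-fitness (own payoff 25.0): to d=0.3 gives 38.4 − 8.6×0.3 = 35.82 → profitable ✗; to d=14.3 gives 51.0 − 8.6×14.3 = -71.98 → no gain ✓.
3 of the 6 constraints hold; not an equilibrium.

3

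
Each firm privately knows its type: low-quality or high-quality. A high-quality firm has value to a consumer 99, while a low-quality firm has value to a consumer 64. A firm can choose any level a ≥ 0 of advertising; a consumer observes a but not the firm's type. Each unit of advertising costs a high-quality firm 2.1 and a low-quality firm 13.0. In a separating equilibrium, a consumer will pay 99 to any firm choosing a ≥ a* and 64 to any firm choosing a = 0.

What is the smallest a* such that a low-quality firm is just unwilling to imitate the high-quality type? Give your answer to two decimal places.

A low-quality firm choosing a = 0 receives 64.
Imitating at a* instead would pay 99 at cost 13.0·a*, netting 99 − 13.0·a*.
Indifference: 64 = 99 − 13.0·a*, so a* = (99 − 64) / 13.0 ≈ 2.69.
This is the low-quality type's binding incentive-compatibility constraint; any a ≥ 2.69 sustains separation on that side.

2.69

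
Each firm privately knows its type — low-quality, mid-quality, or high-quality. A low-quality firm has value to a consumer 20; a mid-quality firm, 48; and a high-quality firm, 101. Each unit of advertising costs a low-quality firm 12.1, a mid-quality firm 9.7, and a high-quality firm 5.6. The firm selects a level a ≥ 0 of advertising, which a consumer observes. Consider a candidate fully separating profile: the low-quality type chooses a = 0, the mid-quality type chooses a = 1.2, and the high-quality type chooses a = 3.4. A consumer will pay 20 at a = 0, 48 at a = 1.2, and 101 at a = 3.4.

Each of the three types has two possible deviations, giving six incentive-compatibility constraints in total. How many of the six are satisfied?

3

High-quality (own payoff 101 − 5.6×3.4 = 81.96): to a=0 gives 20 → no gain ✓; to a=1.2 gives 48 − 5.6×1.2 = 41.28 → no gain ✓.
Mid-quality (own payoff 48 − 9.7×1.2 = 36.36): to a=0 gives 20 → no gain ✓; to a=3.4 gives 101 − 9.7×3.4 = 68.02 → profitable ✗.
Low-quality (own payoff 20): to a=1.2 gives 48 − 12.1×1.2 = 33.48 → profitable ✗; to a=3.4 gives 101 − 12.1×3.4 = 59.86 → profitable ✗.
3 of the 6 constraints hold; not an equilibrium.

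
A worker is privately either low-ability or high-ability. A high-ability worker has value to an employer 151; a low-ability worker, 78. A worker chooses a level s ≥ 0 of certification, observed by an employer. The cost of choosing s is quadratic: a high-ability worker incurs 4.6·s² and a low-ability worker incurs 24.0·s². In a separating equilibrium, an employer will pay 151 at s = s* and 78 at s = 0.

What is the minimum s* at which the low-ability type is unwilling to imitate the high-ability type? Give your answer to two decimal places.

The low-ability type at s = 0 receives 78; imitating at s* yields 151 − 24.0·s*².
Indifference: 78 = 151 − 24.0·s*², so s*² = (151 − 78) / 24.0 ≈ 3.0417.
s* = √3.0417 ≈ 1.74.

1.74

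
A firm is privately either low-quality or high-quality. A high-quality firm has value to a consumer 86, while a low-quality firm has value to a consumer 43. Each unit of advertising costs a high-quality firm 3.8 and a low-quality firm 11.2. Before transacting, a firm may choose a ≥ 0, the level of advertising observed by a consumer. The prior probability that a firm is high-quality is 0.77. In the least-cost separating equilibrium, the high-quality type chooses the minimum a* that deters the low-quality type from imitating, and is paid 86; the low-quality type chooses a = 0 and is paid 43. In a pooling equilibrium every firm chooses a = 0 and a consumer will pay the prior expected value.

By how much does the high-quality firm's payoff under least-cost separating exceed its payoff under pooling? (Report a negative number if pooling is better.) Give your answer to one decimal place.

Least-cost separating signal: a* solves 43 = 86 − 11.2·a*, so a* = (86 − 43)/11.2 ≈ 3.8393.
High-quality type's separating payoff: 86 − 3.8 × a* = 86 − 3.8 × (86 − 43)/11.2 = 86 − 163.4/11.2 ≈ 71.411.
Pooling payoff: 0.77 × 86 + 0.23 × 43 = 76.11.
Difference: 71.411 − 76.11 = -4.699, i.e. -4.7 to one decimal place.
The high-quality type would prefer the pooling outcome.

-4.7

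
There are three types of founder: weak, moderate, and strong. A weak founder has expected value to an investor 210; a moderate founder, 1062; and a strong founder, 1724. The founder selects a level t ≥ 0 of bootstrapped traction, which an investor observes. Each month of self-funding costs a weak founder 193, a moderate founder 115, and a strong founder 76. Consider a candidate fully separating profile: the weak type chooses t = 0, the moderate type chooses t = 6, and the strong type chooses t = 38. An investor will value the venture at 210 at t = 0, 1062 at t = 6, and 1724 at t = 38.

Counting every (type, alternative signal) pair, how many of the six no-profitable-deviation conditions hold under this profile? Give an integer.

Weak (own payoff 210): to t=6 gives 1062 − 193×6 = -96 → no gain ✓; to t=38 gives 1724 − 193×38 = -5610 → no gain ✓.
Strong (own payoff 1724 − 76×38 = -1164): to t=0 gives 210 → profitable ✗; to t=6 gives 1062 − 76×6 = 606 → profitable ✗.
Moderate (own payoff 1062 − 115×6 = 372): to t=0 gives 210 → no gain ✓; to t=38 gives 1724 − 115×38 = -2646 → no gain ✓.
4 of the 6 constraints hold; not an equilibrium.

4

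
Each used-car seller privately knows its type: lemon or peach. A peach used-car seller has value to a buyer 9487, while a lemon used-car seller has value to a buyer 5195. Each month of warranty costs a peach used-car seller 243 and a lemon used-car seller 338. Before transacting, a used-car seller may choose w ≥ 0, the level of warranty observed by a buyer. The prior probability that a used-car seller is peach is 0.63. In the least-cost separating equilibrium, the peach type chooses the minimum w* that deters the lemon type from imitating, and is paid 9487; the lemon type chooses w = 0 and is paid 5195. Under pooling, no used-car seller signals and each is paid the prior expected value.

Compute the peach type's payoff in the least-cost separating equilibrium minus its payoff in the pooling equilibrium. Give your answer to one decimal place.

-1497.6

Least-cost separating signal: w* solves 5195 = 9487 − 338·w*, so w* = (9487 − 5195)/338 ≈ 12.6982.
Peach type's separating payoff: 9487 − 243 × w* = 9487 − 243 × (9487 − 5195)/338 = 9487 − 1042956/338 ≈ 6401.331.
Pooling payoff: 0.63 × 9487 + 0.37 × 5195 = 7898.96.
Difference: 6401.331 − 7898.96 = -1497.629, i.e. -1497.6 to one decimal place.
The peach type would prefer the pooling outcome.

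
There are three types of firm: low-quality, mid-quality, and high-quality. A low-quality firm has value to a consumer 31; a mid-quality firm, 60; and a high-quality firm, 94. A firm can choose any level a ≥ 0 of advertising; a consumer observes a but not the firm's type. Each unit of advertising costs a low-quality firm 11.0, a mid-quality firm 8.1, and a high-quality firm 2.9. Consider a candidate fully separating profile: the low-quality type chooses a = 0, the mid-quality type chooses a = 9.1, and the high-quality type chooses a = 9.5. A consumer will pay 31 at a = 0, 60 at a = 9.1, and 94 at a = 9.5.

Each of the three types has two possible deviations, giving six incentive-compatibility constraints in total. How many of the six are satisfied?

4

Mid-quality (own payoff 60 − 8.1×9.1 = -13.71): to a=0 gives 31 → profitable ✗; to a=9.5 gives 94 − 8.1×9.5 = 17.05 → profitable ✗.
Low-quality (own payoff 31): to a=9.1 gives 60 − 11.0×9.1 = -40.1 → no gain ✓; to a=9.5 gives 94 − 11.0×9.5 = -10.5 → no gain ✓.
High-quality (own payoff 94 − 2.9×9.5 = 66.45): to a=0 gives 31 → no gain ✓; to a=9.1 gives 60 − 2.9×9.1 = 33.61 → no gain ✓.
4 of the 6 constraints hold; not an equilibrium.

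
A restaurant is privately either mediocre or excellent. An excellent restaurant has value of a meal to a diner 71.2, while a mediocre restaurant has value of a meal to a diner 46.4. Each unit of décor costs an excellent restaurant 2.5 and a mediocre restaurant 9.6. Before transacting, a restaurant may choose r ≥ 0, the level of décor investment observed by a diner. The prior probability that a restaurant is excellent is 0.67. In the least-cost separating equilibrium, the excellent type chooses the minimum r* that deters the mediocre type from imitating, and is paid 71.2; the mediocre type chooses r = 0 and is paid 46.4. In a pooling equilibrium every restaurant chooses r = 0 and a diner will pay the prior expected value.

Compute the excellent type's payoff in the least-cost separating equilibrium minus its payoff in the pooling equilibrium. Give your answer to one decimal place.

Least-cost separating signal: r* solves 46.4 = 71.2 − 9.6·r*, so r* = (71.2 − 46.4)/9.6 ≈ 2.5833.
Excellent type's separating payoff: 71.2 − 2.5 × r* = 71.2 − 2.5 × (71.2 − 46.4)/9.6 = 71.2 − 62/9.6 ≈ 64.742.
Pooling payoff: 0.67 × 71.2 + 0.33 × 46.4 = 63.016.
Difference: 64.742 − 63.016 = 1.726, i.e. 1.7 to one decimal place.
The excellent type prefers to separate.

1.7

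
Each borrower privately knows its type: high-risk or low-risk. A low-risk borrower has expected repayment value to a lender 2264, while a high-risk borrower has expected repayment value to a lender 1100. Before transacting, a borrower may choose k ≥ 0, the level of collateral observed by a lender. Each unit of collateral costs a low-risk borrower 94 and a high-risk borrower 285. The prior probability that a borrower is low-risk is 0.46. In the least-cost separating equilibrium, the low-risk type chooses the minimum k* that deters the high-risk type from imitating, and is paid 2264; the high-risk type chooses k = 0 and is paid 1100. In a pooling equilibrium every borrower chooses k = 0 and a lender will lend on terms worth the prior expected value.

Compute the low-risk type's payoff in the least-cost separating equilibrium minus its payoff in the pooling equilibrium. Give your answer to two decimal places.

Least-cost separating signal: k* solves 1100 = 2264 − 285·k*, so k* = (2264 − 1100)/285 ≈ 4.0842.
Low-risk type's separating payoff: 2264 − 94 × k* = 2264 − 94 × (2264 − 1100)/285 = 2264 − 109416/285 ≈ 1880.0842.
Pooling payoff: 0.46 × 2264 + 0.54 × 1100 = 1635.44.
Difference: 1880.0842 − 1635.44 = 244.6442, i.e. 244.64 to two decimal places.
The low-risk type prefers to separate.

244.64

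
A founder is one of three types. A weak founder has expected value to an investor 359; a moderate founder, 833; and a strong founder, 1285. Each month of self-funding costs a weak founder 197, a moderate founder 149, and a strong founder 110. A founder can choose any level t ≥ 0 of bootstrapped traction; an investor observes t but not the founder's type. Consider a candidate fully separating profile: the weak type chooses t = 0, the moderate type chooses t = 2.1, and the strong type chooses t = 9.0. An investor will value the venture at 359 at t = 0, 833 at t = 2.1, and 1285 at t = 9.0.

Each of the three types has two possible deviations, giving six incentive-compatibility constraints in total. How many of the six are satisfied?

3

Weak (own payoff 359): to t=2.1 gives 833 − 197×2.1 = 419.3 → profitable ✗; to t=9.0 gives 1285 − 197×9.0 = -488 → no gain ✓.
Moderate (own payoff 833 − 149×2.1 = 520.1): to t=0 gives 359 → no gain ✓; to t=9.0 gives 1285 − 149×9.0 = -56 → no gain ✓.
Strong (own payoff 1285 − 110×9.0 = 295): to t=0 gives 359 → profitable ✗; to t=2.1 gives 833 − 110×2.1 = 602 → profitable ✗.
3 of the 6 constraints hold; not an equilibrium.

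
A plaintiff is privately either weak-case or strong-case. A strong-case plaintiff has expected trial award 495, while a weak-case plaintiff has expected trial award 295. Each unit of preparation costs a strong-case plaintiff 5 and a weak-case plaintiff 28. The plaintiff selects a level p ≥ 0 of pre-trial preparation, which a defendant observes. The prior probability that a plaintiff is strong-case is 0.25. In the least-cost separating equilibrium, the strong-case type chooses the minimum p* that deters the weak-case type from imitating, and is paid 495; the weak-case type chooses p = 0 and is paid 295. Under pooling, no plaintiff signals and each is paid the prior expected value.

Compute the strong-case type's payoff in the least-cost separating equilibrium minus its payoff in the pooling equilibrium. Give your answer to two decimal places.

114.29

Least-cost separating signal: p* solves 295 = 495 − 28·p*, so p* = (495 − 295)/28 ≈ 7.1429.
Strong-case type's separating payoff: 495 − 5 × p* = 495 − 5 × (495 − 295)/28 = 495 − 1000/28 ≈ 459.2857.
Pooling payoff: 0.25 × 495 + 0.75 × 295 = 345.
Difference: 459.2857 − 345 = 114.2857, i.e. 114.29 to two decimal places.
The strong-case type prefers to separate.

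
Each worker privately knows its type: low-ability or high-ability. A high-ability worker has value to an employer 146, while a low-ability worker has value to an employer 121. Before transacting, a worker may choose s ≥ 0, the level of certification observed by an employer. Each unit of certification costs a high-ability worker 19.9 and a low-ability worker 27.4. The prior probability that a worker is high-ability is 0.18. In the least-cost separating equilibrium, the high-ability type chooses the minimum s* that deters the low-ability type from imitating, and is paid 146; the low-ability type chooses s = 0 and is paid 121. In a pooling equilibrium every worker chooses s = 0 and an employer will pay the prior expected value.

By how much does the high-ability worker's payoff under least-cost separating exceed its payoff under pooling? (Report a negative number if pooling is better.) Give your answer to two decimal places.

2.34

Least-cost separating signal: s* solves 121 = 146 − 27.4·s*, so s* = (146 − 121)/27.4 ≈ 0.9124.
High-ability type's separating payoff: 146 − 19.9 × s* = 146 − 19.9 × (146 − 121)/27.4 = 146 − 497.5/27.4 ≈ 127.8431.
Pooling payoff: 0.18 × 146 + 0.82 × 121 = 125.5.
Difference: 127.8431 − 125.5 = 2.3431, i.e. 2.34 to two decimal places.
The high-ability type prefers to separate.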